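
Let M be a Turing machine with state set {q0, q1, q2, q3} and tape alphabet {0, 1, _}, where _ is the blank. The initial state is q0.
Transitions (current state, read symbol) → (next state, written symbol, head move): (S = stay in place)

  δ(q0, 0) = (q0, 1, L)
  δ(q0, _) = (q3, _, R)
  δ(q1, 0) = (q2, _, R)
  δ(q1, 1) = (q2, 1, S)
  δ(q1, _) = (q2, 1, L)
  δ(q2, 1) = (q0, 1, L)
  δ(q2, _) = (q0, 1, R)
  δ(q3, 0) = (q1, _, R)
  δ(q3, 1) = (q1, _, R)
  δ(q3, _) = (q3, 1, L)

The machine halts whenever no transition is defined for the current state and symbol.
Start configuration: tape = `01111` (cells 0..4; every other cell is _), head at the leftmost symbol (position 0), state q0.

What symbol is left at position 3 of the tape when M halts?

_

state=q0 head=0 tape=_[0]1111_   (q0,0)→(q0,1,L)
state=q0 head=-1 tape=[_]11111_   (q0,_)→(q3,_,R)
state=q3 head=0 tape=_[1]1111_   (q3,1)→(q1,_,R)
state=q1 head=1 tape=__[1]111_   (q1,1)→(q2,1,S)
state=q2 head=1 tape=__[1]111_   (q2,1)→(q0,1,L)
state=q0 head=0 tape=_[_]1111_   (q0,_)→(q3,_,R)
state=q3 head=1 tape=__[1]111_   (q3,1)→(q1,_,R)
state=q1 head=2 tape=___[1]11_   (q1,1)→(q2,1,S)
state=q2 head=2 tape=___[1]11_   (q2,1)→(q0,1,L)
state=q0 head=1 tape=__[_]111_   (q0,_)→(q3,_,R)
state=q3 head=2 tape=___[1]11_   (q3,1)→(q1,_,R)
state=q1 head=3 tape=____[1]1_   (q1,1)→(q2,1,S)
state=q2 head=3 tape=____[1]1_   (q2,1)→(q0,1,L)
state=q0 head=2 tape=___[_]11_   (q0,_)→(q3,_,R)
state=q3 head=3 tape=____[1]1_   (q3,1)→(q1,_,R)
state=q1 head=4 tape=_____[1]_   (q1,1)→(q2,1,S)
state=q2 head=4 tape=_____[1]_   (q2,1)→(q0,1,L)
state=q0 head=3 tape=____[_]1_   (q0,_)→(q3,_,R)
state=q3 head=4 tape=_____[1]_   (q3,1)→(q1,_,R)
state=q1 head=5 tape=______[_]   (q1,_)→(q2,1,L)
state=q2 head=4 tape=_____[_]1   (q2,_)→(q0,1,R)
state=q0 head=5 tape=_____1[1]
Cell 3 holds _ when M halts.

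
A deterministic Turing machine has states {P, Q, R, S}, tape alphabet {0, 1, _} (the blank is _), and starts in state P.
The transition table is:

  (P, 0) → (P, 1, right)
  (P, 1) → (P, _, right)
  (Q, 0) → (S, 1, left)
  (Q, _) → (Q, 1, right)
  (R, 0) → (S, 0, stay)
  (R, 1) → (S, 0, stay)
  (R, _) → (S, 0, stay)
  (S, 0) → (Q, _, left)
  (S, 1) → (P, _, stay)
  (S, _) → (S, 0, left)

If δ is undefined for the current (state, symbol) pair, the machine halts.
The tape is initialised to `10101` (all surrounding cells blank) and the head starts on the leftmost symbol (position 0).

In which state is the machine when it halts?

P | [1]0101_   read 1 → write _, move right, go to P
P | _[0]101_   read 0 → write 1, move right, go to P
P | _1[1]01_   read 1 → write _, move right, go to P
P | _1_[0]1_   read 0 → write 1, move right, go to P
P | _1_1[1]_   read 1 → write _, move right, go to P
P | _1_1_[_]
No transition is defined for (P, _); M halts in state P.

P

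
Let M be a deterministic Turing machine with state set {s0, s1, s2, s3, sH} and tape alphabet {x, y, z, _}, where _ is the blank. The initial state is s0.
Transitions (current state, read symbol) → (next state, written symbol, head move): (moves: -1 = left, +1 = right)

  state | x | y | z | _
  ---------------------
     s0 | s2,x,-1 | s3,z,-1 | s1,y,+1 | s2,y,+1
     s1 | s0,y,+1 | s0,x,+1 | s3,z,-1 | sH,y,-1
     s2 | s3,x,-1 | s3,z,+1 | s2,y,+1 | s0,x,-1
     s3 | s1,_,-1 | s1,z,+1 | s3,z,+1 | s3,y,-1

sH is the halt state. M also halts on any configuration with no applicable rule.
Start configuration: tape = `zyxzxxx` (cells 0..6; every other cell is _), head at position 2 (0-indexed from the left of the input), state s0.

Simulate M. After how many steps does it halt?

30

s0 | zy[x]zxxx_   read x → write x, move -1, go to s2
s2 | z[y]xzxxx_   read y → write z, move +1, go to s3
s3 | zz[x]zxxx_   read x → write _, move -1, go to s1
s1 | z[z]_zxxx_   read z → write z, move -1, go to s3
s3 | [z]z_zxxx_   read z → write z, move +1, go to s3
s3 | z[z]_zxxx_   read z → write z, move +1, go to s3
s3 | zz[_]zxxx_   read _ → write y, move -1, go to s3
s3 | z[z]yzxxx_   read z → write z, move +1, go to s3
s3 | zz[y]zxxx_   read y → write z, move +1, go to s1
s1 | zzz[z]xxx_   read z → write z, move -1, go to s3
s3 | zz[z]zxxx_   read z → write z, move +1, go to s3
s3 | zzz[z]xxx_   read z → write z, move +1, go to s3
s3 | zzzz[x]xx_   read x → write _, move -1, go to s1
s1 | zzz[z]_xx_   read z → write z, move -1, go to s3
s3 | zz[z]z_xx_   read z → write z, move +1, go to s3
s3 | zzz[z]_xx_   read z → write z, move +1, go to s3
s3 | zzzz[_]xx_   read _ → write y, move -1, go to s3
s3 | zzz[z]yxx_   read z → write z, move +1, go to s3
s3 | zzzz[y]xx_   read y → write z, move +1, go to s1
s1 | zzzzz[x]x_   read x → write y, move +1, go to s0
s0 | zzzzzy[x]_   read x → write x, move -1, go to s2
s2 | zzzzz[y]x_   read y → write z, move +1, go to s3
s3 | zzzzzz[x]_   read x → write _, move -1, go to s1
s1 | zzzzz[z]__   read z → write z, move -1, go to s3
s3 | zzzz[z]z__   read z → write z, move +1, go to s3
s3 | zzzzz[z]__   read z → write z, move +1, go to s3
s3 | zzzzzz[_]_   read _ → write y, move -1, go to s3
s3 | zzzzz[z]y_   read z → write z, move +1, go to s3
s3 | zzzzzz[y]_   read y → write z, move +1, go to s1
s1 | zzzzzzz[_]   read _ → write y, move -1, go to sH
sH | zzzzzz[z]y
M halts after 30 transitions.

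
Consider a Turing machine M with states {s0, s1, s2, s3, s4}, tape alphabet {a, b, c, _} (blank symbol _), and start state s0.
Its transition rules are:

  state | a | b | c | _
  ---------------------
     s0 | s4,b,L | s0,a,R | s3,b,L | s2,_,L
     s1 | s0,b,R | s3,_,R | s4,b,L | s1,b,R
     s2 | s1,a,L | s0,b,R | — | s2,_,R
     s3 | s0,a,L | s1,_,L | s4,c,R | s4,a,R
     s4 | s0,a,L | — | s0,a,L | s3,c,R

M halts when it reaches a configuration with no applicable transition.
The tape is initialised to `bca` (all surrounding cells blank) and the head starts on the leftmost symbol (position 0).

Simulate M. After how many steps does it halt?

31

state=s0 head=0 tape=___[b]ca_   (s0,b)→(s0,a,R)
state=s0 head=1 tape=___a[c]a_   (s0,c)→(s3,b,L)
state=s3 head=0 tape=___[a]ba_   (s3,a)→(s0,a,L)
state=s0 head=-1 tape=__[_]aba_   (s0,_)→(s2,_,L)
state=s2 head=-2 tape=_[_]_aba_   (s2,_)→(s2,_,R)
state=s2 head=-1 tape=__[_]aba_   (s2,_)→(s2,_,R)
state=s2 head=0 tape=___[a]ba_   (s2,a)→(s1,a,L)
state=s1 head=-1 tape=__[_]aba_   (s1,_)→(s1,b,R)
state=s1 head=0 tape=__b[a]ba_   (s1,a)→(s0,b,R)
state=s0 head=1 tape=__bb[b]a_   (s0,b)→(s0,a,R)
state=s0 head=2 tape=__bba[a]_   (s0,a)→(s4,b,L)
state=s4 head=1 tape=__bb[a]b_   (s4,a)→(s0,a,L)
state=s0 head=0 tape=__b[b]ab_   (s0,b)→(s0,a,R)
state=s0 head=1 tape=__ba[a]b_   (s0,a)→(s4,b,L)
state=s4 head=0 tape=__b[a]bb_   (s4,a)→(s0,a,L)
state=s0 head=-1 tape=__[b]abb_   (s0,b)→(s0,a,R)
state=s0 head=0 tape=__a[a]bb_   (s0,a)→(s4,b,L)
state=s4 head=-1 tape=__[a]bbb_   (s4,a)→(s0,a,L)
state=s0 head=-2 tape=_[_]abbb_   (s0,_)→(s2,_,L)
state=s2 head=-3 tape=[_]_abbb_   (s2,_)→(s2,_,R)
state=s2 head=-2 tape=_[_]abbb_   (s2,_)→(s2,_,R)
state=s2 head=-1 tape=__[a]bbb_   (s2,a)→(s1,a,L)
state=s1 head=-2 tape=_[_]abbb_   (s1,_)→(s1,b,R)
state=s1 head=-1 tape=_b[a]bbb_   (s1,a)→(s0,b,R)
state=s0 head=0 tape=_bb[b]bb_   (s0,b)→(s0,a,R)
state=s0 head=1 tape=_bba[b]b_   (s0,b)→(s0,a,R)
state=s0 head=2 tape=_bbaa[b]_   (s0,b)→(s0,a,R)
state=s0 head=3 tape=_bbaaa[_]   (s0,_)→(s2,_,L)
state=s2 head=2 tape=_bbaa[a]_   (s2,a)→(s1,a,L)
state=s1 head=1 tape=_bba[a]a_   (s1,a)→(s0,b,R)
state=s0 head=2 tape=_bbab[a]_   (s0,a)→(s4,b,L)
state=s4 head=1 tape=_bba[b]b_
M halts after 31 transitions.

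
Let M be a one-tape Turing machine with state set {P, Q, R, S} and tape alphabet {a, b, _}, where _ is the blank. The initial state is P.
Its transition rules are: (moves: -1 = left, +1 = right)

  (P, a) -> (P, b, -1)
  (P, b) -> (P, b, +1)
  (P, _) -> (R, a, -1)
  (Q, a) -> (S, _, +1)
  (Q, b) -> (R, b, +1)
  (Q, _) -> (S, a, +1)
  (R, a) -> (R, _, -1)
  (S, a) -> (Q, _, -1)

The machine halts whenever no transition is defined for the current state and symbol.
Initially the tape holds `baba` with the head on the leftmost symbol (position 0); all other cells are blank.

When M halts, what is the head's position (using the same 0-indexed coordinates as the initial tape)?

3

P | [b]aba_   read b → write b, move +1, go to P
P | b[a]ba_   read a → write b, move -1, go to P
P | [b]bba_   read b → write b, move +1, go to P
P | b[b]ba_   read b → write b, move +1, go to P
P | bb[b]a_   read b → write b, move +1, go to P
P | bbb[a]_   read a → write b, move -1, go to P
P | bb[b]b_   read b → write b, move +1, go to P
P | bbb[b]_   read b → write b, move +1, go to P
P | bbbb[_]   read _ → write a, move -1, go to R
R | bbb[b]a
At halt the head is at cell 3.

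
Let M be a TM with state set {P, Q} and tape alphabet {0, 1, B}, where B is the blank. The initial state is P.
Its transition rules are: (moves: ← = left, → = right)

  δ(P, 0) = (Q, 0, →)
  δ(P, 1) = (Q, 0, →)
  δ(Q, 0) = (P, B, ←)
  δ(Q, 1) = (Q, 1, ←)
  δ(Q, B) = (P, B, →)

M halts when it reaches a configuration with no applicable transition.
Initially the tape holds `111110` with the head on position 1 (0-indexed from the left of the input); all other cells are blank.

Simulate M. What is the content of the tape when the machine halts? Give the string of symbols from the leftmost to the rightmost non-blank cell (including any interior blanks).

state=P head=1 tape=1[1]1110   (P,1)→(Q,0,→)
state=Q head=2 tape=10[1]110   (Q,1)→(Q,1,←)
state=Q head=1 tape=1[0]1110   (Q,0)→(P,B,←)
state=P head=0 tape=[1]B1110   (P,1)→(Q,0,→)
state=Q head=1 tape=0[B]1110   (Q,B)→(P,B,→)
state=P head=2 tape=0B[1]110   (P,1)→(Q,0,→)
state=Q head=3 tape=0B0[1]10   (Q,1)→(Q,1,←)
state=Q head=2 tape=0B[0]110   (Q,0)→(P,B,←)
state=P head=1 tape=0[B]B110
The non-blank tape span at halt is 0BB110.

0BB110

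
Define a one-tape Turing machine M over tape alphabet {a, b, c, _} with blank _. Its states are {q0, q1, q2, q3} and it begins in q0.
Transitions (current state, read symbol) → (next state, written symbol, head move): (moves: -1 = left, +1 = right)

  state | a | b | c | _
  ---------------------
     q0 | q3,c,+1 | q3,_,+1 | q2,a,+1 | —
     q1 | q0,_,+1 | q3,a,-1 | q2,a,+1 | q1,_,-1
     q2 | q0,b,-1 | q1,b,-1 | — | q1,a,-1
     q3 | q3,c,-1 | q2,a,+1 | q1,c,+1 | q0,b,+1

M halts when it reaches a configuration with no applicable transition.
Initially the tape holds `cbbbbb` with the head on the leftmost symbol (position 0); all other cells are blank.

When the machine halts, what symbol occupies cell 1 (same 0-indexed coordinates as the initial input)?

_

state=q0 head=0 tape=[c]bbbbb__   (q0,c)→(q2,a,+1)
state=q2 head=1 tape=a[b]bbbb__   (q2,b)→(q1,b,-1)
state=q1 head=0 tape=[a]bbbbb__   (q1,a)→(q0,_,+1)
state=q0 head=1 tape=_[b]bbbb__   (q0,b)→(q3,_,+1)
state=q3 head=2 tape=__[b]bbb__   (q3,b)→(q2,a,+1)
state=q2 head=3 tape=__a[b]bb__   (q2,b)→(q1,b,-1)
state=q1 head=2 tape=__[a]bbb__   (q1,a)→(q0,_,+1)
state=q0 head=3 tape=___[b]bb__   (q0,b)→(q3,_,+1)
state=q3 head=4 tape=____[b]b__   (q3,b)→(q2,a,+1)
state=q2 head=5 tape=____a[b]__   (q2,b)→(q1,b,-1)
state=q1 head=4 tape=____[a]b__   (q1,a)→(q0,_,+1)
state=q0 head=5 tape=_____[b]__   (q0,b)→(q3,_,+1)
state=q3 head=6 tape=______[_]_   (q3,_)→(q0,b,+1)
state=q0 head=7 tape=______b[_]
Cell 1 holds _ when M halts.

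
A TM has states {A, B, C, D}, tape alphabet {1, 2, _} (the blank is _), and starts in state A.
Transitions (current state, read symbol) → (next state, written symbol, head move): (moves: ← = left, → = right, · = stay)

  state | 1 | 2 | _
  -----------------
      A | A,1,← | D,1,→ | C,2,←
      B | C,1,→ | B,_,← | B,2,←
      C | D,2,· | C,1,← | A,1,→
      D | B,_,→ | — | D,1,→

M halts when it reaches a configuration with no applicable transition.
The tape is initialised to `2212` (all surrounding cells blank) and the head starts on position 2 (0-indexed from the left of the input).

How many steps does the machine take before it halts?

8

A | 22[1]2   read 1 → write 1, move ←, go to A
A | 2[2]12   read 2 → write 1, move →, go to D
D | 21[1]2   read 1 → write _, move →, go to B
B | 21_[2]   read 2 → write _, move ←, go to B
B | 21[_]_   read _ → write 2, move ←, go to B
B | 2[1]2_   read 1 → write 1, move →, go to C
C | 21[2]_   read 2 → write 1, move ←, go to C
C | 2[1]1_   read 1 → write 2, move ·, go to D
D | 2[2]1_
M halts after 8 transitions.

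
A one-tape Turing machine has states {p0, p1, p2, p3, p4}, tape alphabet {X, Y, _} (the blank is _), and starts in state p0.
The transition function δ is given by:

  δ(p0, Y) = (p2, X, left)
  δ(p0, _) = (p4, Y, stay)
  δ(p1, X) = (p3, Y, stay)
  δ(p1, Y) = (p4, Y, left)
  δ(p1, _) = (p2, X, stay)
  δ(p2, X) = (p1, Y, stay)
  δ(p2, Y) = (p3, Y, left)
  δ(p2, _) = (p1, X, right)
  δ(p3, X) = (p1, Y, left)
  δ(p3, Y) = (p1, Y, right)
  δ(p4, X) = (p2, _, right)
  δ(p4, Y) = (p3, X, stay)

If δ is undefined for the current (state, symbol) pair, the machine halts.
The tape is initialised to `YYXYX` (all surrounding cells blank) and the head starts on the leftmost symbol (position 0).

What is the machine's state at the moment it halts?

p4

p0 | ___[Y]YXYX   read Y → write X, move left, go to p2
p2 | __[_]XYXYX   read _ → write X, move right, go to p1
p1 | __X[X]YXYX   read X → write Y, move stay, go to p3
p3 | __X[Y]YXYX   read Y → write Y, move right, go to p1
p1 | __XY[Y]XYX   read Y → write Y, move left, go to p4
p4 | __X[Y]YXYX   read Y → write X, move stay, go to p3
p3 | __X[X]YXYX   read X → write Y, move left, go to p1
p1 | __[X]YYXYX   read X → write Y, move stay, go to p3
p3 | __[Y]YYXYX   read Y → write Y, move right, go to p1
p1 | __Y[Y]YXYX   read Y → write Y, move left, go to p4
p4 | __[Y]YYXYX   read Y → write X, move stay, go to p3
p3 | __[X]YYXYX   read X → write Y, move left, go to p1
p1 | _[_]YYYXYX   read _ → write X, move stay, go to p2
p2 | _[X]YYYXYX   read X → write Y, move stay, go to p1
p1 | _[Y]YYYXYX   read Y → write Y, move left, go to p4
p4 | [_]YYYYXYX
No transition is defined for (p4, _); M halts in state p4.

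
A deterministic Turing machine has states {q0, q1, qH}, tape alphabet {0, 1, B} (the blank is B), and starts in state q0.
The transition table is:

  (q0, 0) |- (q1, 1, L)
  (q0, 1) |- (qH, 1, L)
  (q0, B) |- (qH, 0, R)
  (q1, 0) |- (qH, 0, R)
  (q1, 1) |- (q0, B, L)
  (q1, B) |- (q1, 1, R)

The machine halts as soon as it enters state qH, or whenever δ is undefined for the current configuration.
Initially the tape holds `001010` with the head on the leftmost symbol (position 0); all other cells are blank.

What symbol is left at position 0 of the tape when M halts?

q0 | BB[0]01010   read 0 → write 1, move L, go to q1
q1 | B[B]101010   read B → write 1, move R, go to q1
q1 | B1[1]01010   read 1 → write B, move L, go to q0
q0 | B[1]B01010   read 1 → write 1, move L, go to qH
qH | [B]1B01010
Cell 0 holds B when M halts.

B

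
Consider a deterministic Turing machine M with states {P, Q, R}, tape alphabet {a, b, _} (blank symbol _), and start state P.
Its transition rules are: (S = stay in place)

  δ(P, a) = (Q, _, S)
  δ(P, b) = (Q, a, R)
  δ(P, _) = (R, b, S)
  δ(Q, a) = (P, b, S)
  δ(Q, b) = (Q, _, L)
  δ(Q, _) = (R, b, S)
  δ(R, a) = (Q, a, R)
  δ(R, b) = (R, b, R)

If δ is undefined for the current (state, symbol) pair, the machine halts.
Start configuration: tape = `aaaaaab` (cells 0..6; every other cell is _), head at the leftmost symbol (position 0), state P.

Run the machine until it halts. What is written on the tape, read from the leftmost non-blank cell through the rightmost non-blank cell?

P | [a]aaaaab_   read a → write _, move S, go to Q
Q | [_]aaaaab_   read _ → write b, move S, go to R
R | [b]aaaaab_   read b → write b, move R, go to R
R | b[a]aaaab_   read a → write a, move R, go to Q
Q | ba[a]aaab_   read a → write b, move S, go to P
P | ba[b]aaab_   read b → write a, move R, go to Q
Q | baa[a]aab_   read a → write b, move S, go to P
P | baa[b]aab_   read b → write a, move R, go to Q
Q | baaa[a]ab_   read a → write b, move S, go to P
P | baaa[b]ab_   read b → write a, move R, go to Q
Q | baaaa[a]b_   read a → write b, move S, go to P
P | baaaa[b]b_   read b → write a, move R, go to Q
Q | baaaaa[b]_   read b → write _, move L, go to Q
Q | baaaa[a]__   read a → write b, move S, go to P
P | baaaa[b]__   read b → write a, move R, go to Q
Q | baaaaa[_]_   read _ → write b, move S, go to R
R | baaaaa[b]_   read b → write b, move R, go to R
R | baaaaab[_]
The non-blank tape span at halt is baaaaab.

baaaaab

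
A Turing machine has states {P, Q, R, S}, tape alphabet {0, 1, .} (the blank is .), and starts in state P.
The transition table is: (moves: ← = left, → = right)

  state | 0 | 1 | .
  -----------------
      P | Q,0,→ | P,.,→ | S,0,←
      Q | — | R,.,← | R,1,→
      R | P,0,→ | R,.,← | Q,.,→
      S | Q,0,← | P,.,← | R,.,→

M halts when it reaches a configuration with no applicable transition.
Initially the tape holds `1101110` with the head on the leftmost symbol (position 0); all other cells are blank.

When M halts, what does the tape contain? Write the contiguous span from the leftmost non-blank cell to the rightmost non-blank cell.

state=P head=0 tape=[1]101110   (P,1)→(P,.,→)
state=P head=1 tape=.[1]01110   (P,1)→(P,.,→)
state=P head=2 tape=..[0]1110   (P,0)→(Q,0,→)
state=Q head=3 tape=..0[1]110   (Q,1)→(R,.,←)
state=R head=2 tape=..[0].110   (R,0)→(P,0,→)
state=P head=3 tape=..0[.]110   (P,.)→(S,0,←)
state=S head=2 tape=..[0]0110   (S,0)→(Q,0,←)
state=Q head=1 tape=.[.]00110   (Q,.)→(R,1,→)
state=R head=2 tape=.1[0]0110   (R,0)→(P,0,→)
state=P head=3 tape=.10[0]110   (P,0)→(Q,0,→)
state=Q head=4 tape=.100[1]10   (Q,1)→(R,.,←)
state=R head=3 tape=.10[0].10   (R,0)→(P,0,→)
state=P head=4 tape=.100[.]10   (P,.)→(S,0,←)
state=S head=3 tape=.10[0]010   (S,0)→(Q,0,←)
state=Q head=2 tape=.1[0]0010
The non-blank tape span at halt is 100010.

100010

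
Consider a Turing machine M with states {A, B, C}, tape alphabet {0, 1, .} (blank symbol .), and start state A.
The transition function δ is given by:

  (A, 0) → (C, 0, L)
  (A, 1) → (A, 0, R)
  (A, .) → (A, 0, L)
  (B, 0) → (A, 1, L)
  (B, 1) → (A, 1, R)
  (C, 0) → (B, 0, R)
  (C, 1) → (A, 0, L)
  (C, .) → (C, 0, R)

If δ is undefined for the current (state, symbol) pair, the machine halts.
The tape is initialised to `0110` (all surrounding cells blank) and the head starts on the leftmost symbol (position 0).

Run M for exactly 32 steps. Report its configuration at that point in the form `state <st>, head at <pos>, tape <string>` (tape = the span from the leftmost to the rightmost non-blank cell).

state C, head at -4, tape 0100001

state=A head=0 tape=....[0]110   (A,0)→(C,0,L)
state=C head=-1 tape=...[.]0110   (C,.)→(C,0,R)
state=C head=0 tape=...0[0]110   (C,0)→(B,0,R)
state=B head=1 tape=...00[1]10   (B,1)→(A,1,R)
state=A head=2 tape=...001[1]0   (A,1)→(A,0,R)
state=A head=3 tape=...0010[0]   (A,0)→(C,0,L)
state=C head=2 tape=...001[0]0   (C,0)→(B,0,R)
state=B head=3 tape=...0010[0]   (B,0)→(A,1,L)
state=A head=2 tape=...001[0]1   (A,0)→(C,0,L)
state=C head=1 tape=...00[1]01   (C,1)→(A,0,L)
state=A head=0 tape=...0[0]001   (A,0)→(C,0,L)
state=C head=-1 tape=...[0]0001   (C,0)→(B,0,R)
state=B head=0 tape=...0[0]001   (B,0)→(A,1,L)
state=A head=-1 tape=...[0]1001   (A,0)→(C,0,L)
state=C head=-2 tape=..[.]01001   (C,.)→(C,0,R)
state=C head=-1 tape=..0[0]1001   (C,0)→(B,0,R)
state=B head=0 tape=..00[1]001   (B,1)→(A,1,R)
state=A head=1 tape=..001[0]01   (A,0)→(C,0,L)
state=C head=0 tape=..00[1]001   (C,1)→(A,0,L)
state=A head=-1 tape=..0[0]0001   (A,0)→(C,0,L)
state=C head=-2 tape=..[0]00001   (C,0)→(B,0,R)
state=B head=-1 tape=..0[0]0001   (B,0)→(A,1,L)
state=A head=-2 tape=..[0]10001   (A,0)→(C,0,L)
state=C head=-3 tape=.[.]010001   (C,.)→(C,0,R)
state=C head=-2 tape=.0[0]10001   (C,0)→(B,0,R)
state=B head=-1 tape=.00[1]0001   (B,1)→(A,1,R)
state=A head=0 tape=.001[0]001   (A,0)→(C,0,L)
state=C head=-1 tape=.00[1]0001   (C,1)→(A,0,L)
state=A head=-2 tape=.0[0]00001   (A,0)→(C,0,L)
state=C head=-3 tape=.[0]000001   (C,0)→(B,0,R)
state=B head=-2 tape=.0[0]00001   (B,0)→(A,1,L)
state=A head=-3 tape=.[0]100001   (A,0)→(C,0,L)
state=C head=-4 tape=[.]0100001
After 32 steps: state C, head at -4, tape 0100001.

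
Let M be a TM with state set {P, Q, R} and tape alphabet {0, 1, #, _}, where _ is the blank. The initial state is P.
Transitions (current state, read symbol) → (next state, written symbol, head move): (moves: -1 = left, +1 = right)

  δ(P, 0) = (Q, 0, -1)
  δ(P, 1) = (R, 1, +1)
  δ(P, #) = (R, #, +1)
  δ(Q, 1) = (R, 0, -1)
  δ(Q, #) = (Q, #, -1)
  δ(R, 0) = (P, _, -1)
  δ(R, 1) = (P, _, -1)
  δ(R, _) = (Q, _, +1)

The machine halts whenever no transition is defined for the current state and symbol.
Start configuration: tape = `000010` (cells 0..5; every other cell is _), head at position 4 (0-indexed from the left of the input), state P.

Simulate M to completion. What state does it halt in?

state=P head=4 tape=0000[1]0_   (P,1)→(R,1,+1)
state=R head=5 tape=00001[0]_   (R,0)→(P,_,-1)
state=P head=4 tape=0000[1]__   (P,1)→(R,1,+1)
state=R head=5 tape=00001[_]_   (R,_)→(Q,_,+1)
state=Q head=6 tape=00001_[_]
No transition is defined for (Q, _); M halts in state Q.

Q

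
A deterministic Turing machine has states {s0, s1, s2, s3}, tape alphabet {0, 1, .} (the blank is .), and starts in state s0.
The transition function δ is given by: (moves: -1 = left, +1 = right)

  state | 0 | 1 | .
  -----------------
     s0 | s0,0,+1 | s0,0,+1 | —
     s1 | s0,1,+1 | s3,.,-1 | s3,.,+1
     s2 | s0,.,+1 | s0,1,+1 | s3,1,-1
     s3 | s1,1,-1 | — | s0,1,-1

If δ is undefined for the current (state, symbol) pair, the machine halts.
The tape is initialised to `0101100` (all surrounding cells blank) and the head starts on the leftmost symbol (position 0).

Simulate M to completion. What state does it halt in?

state=s0 head=0 tape=[0]101100.   (s0,0)→(s0,0,+1)
state=s0 head=1 tape=0[1]01100.   (s0,1)→(s0,0,+1)
state=s0 head=2 tape=00[0]1100.   (s0,0)→(s0,0,+1)
state=s0 head=3 tape=000[1]100.   (s0,1)→(s0,0,+1)
state=s0 head=4 tape=0000[1]00.   (s0,1)→(s0,0,+1)
state=s0 head=5 tape=00000[0]0.   (s0,0)→(s0,0,+1)
state=s0 head=6 tape=000000[0].   (s0,0)→(s0,0,+1)
state=s0 head=7 tape=0000000[.]
No transition is defined for (s0, .); M halts in state s0.

s0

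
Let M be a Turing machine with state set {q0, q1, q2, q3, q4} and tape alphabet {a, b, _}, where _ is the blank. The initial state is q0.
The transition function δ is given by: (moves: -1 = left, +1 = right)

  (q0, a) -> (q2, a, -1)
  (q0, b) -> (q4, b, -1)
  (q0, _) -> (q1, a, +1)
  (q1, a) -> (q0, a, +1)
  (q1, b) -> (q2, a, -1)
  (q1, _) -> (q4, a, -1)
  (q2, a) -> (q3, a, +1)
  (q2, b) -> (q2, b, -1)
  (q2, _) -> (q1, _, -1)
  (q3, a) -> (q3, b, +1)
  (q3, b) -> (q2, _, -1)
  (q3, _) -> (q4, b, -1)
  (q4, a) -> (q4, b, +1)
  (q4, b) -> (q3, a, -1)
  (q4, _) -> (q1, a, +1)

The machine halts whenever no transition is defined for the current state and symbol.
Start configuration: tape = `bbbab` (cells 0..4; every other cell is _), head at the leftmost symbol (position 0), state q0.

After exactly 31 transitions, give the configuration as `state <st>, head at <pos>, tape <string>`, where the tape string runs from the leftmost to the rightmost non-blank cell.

state q2, head at 1, tape aabbbabb

state=q0 head=0 tape=____[b]bbab   (q0,b)→(q4,b,-1)
state=q4 head=-1 tape=___[_]bbbab   (q4,_)→(q1,a,+1)
state=q1 head=0 tape=___a[b]bbab   (q1,b)→(q2,a,-1)
state=q2 head=-1 tape=___[a]abbab   (q2,a)→(q3,a,+1)
state=q3 head=0 tape=___a[a]bbab   (q3,a)→(q3,b,+1)
state=q3 head=1 tape=___ab[b]bab   (q3,b)→(q2,_,-1)
state=q2 head=0 tape=___a[b]_bab   (q2,b)→(q2,b,-1)
state=q2 head=-1 tape=___[a]b_bab   (q2,a)→(q3,a,+1)
state=q3 head=0 tape=___a[b]_bab   (q3,b)→(q2,_,-1)
state=q2 head=-1 tape=___[a]__bab   (q2,a)→(q3,a,+1)
state=q3 head=0 tape=___a[_]_bab   (q3,_)→(q4,b,-1)
state=q4 head=-1 tape=___[a]b_bab   (q4,a)→(q4,b,+1)
state=q4 head=0 tape=___b[b]_bab   (q4,b)→(q3,a,-1)
state=q3 head=-1 tape=___[b]a_bab   (q3,b)→(q2,_,-1)
state=q2 head=-2 tape=__[_]_a_bab   (q2,_)→(q1,_,-1)
state=q1 head=-3 tape=_[_]__a_bab   (q1,_)→(q4,a,-1)
state=q4 head=-4 tape=[_]a__a_bab   (q4,_)→(q1,a,+1)
state=q1 head=-3 tape=a[a]__a_bab   (q1,a)→(q0,a,+1)
state=q0 head=-2 tape=aa[_]_a_bab   (q0,_)→(q1,a,+1)
state=q1 head=-1 tape=aaa[_]a_bab   (q1,_)→(q4,a,-1)
state=q4 head=-2 tape=aa[a]aa_bab   (q4,a)→(q4,b,+1)
state=q4 head=-1 tape=aab[a]a_bab   (q4,a)→(q4,b,+1)
state=q4 head=0 tape=aabb[a]_bab   (q4,a)→(q4,b,+1)
state=q4 head=1 tape=aabbb[_]bab   (q4,_)→(q1,a,+1)
state=q1 head=2 tape=aabbba[b]ab   (q1,b)→(q2,a,-1)
state=q2 head=1 tape=aabbb[a]aab   (q2,a)→(q3,a,+1)
state=q3 head=2 tape=aabbba[a]ab   (q3,a)→(q3,b,+1)
state=q3 head=3 tape=aabbbab[a]b   (q3,a)→(q3,b,+1)
state=q3 head=4 tape=aabbbabb[b]   (q3,b)→(q2,_,-1)
state=q2 head=3 tape=aabbbab[b]_   (q2,b)→(q2,b,-1)
state=q2 head=2 tape=aabbba[b]b_   (q2,b)→(q2,b,-1)
state=q2 head=1 tape=aabbb[a]bb_
After 31 steps: state q2, head at 1, tape aabbbabb.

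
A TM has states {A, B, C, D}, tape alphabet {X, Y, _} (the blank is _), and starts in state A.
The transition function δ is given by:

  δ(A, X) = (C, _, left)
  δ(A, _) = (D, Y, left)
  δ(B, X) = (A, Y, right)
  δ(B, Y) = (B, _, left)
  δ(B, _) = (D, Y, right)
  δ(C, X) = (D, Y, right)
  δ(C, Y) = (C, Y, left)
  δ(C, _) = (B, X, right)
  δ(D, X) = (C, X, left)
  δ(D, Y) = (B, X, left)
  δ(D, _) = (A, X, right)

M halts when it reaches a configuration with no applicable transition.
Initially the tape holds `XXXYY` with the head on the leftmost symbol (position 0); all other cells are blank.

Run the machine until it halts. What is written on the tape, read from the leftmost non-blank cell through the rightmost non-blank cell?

YYYYXYY

A | __[X]XXYY   read X → write _, move left, go to C
C | _[_]_XXYY   read _ → write X, move right, go to B
B | _X[_]XXYY   read _ → write Y, move right, go to D
D | _XY[X]XYY   read X → write X, move left, go to C
C | _X[Y]XXYY   read Y → write Y, move left, go to C
C | _[X]YXXYY   read X → write Y, move right, go to D
D | _Y[Y]XXYY   read Y → write X, move left, go to B
B | _[Y]XXXYY   read Y → write _, move left, go to B
B | [_]_XXXYY   read _ → write Y, move right, go to D
D | Y[_]XXXYY   read _ → write X, move right, go to A
A | YX[X]XXYY   read X → write _, move left, go to C
C | Y[X]_XXYY   read X → write Y, move right, go to D
D | YY[_]XXYY   read _ → write X, move right, go to A
A | YYX[X]XYY   read X → write _, move left, go to C
C | YY[X]_XYY   read X → write Y, move right, go to D
D | YYY[_]XYY   read _ → write X, move right, go to A
A | YYYX[X]YY   read X → write _, move left, go to C
C | YYY[X]_YY   read X → write Y, move right, go to D
D | YYYY[_]YY   read _ → write X, move right, go to A
A | YYYYX[Y]Y
The non-blank tape span at halt is YYYYXYY.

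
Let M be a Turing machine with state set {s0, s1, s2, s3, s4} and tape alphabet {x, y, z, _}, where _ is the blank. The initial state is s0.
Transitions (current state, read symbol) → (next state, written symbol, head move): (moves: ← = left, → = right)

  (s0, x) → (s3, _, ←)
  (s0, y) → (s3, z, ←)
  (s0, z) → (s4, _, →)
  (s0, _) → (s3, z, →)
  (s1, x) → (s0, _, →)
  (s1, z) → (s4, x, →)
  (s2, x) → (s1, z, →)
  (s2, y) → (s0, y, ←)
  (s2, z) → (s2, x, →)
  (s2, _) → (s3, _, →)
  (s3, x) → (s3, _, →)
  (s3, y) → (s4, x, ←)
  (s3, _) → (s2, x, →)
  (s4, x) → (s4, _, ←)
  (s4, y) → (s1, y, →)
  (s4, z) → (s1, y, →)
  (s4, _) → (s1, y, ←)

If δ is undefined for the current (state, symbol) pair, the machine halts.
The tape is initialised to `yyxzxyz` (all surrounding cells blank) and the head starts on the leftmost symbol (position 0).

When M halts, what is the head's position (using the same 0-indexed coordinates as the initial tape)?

s0 | _[y]yxzxyz   read y → write z, move ←, go to s3
s3 | [_]zyxzxyz   read _ → write x, move →, go to s2
s2 | x[z]yxzxyz   read z → write x, move →, go to s2
s2 | xx[y]xzxyz   read y → write y, move ←, go to s0
s0 | x[x]yxzxyz   read x → write _, move ←, go to s3
s3 | [x]_yxzxyz   read x → write _, move →, go to s3
s3 | _[_]yxzxyz   read _ → write x, move →, go to s2
s2 | _x[y]xzxyz   read y → write y, move ←, go to s0
s0 | _[x]yxzxyz   read x → write _, move ←, go to s3
s3 | [_]_yxzxyz   read _ → write x, move →, go to s2
s2 | x[_]yxzxyz   read _ → write _, move →, go to s3
s3 | x_[y]xzxyz   read y → write x, move ←, go to s4
s4 | x[_]xxzxyz   read _ → write y, move ←, go to s1
s1 | [x]yxxzxyz   read x → write _, move →, go to s0
s0 | _[y]xxzxyz   read y → write z, move ←, go to s3
s3 | [_]zxxzxyz   read _ → write x, move →, go to s2
s2 | x[z]xxzxyz   read z → write x, move →, go to s2
s2 | xx[x]xzxyz   read x → write z, move →, go to s1
s1 | xxz[x]zxyz   read x → write _, move →, go to s0
s0 | xxz_[z]xyz   read z → write _, move →, go to s4
s4 | xxz__[x]yz   read x → write _, move ←, go to s4
s4 | xxz_[_]_yz   read _ → write y, move ←, go to s1
s1 | xxz[_]y_yz
At halt the head is at cell 2.

2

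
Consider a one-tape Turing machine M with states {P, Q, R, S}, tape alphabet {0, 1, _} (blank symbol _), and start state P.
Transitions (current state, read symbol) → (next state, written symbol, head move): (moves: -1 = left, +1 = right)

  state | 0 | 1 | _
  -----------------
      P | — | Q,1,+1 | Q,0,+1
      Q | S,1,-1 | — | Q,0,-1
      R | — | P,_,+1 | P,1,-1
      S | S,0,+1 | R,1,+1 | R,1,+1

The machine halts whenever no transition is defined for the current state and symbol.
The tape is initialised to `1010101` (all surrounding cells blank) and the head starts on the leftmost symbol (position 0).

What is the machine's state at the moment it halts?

state=P head=0 tape=[1]010101_   (P,1)→(Q,1,+1)
state=Q head=1 tape=1[0]10101_   (Q,0)→(S,1,-1)
state=S head=0 tape=[1]110101_   (S,1)→(R,1,+1)
state=R head=1 tape=1[1]10101_   (R,1)→(P,_,+1)
state=P head=2 tape=1_[1]0101_   (P,1)→(Q,1,+1)
state=Q head=3 tape=1_1[0]101_   (Q,0)→(S,1,-1)
state=S head=2 tape=1_[1]1101_   (S,1)→(R,1,+1)
state=R head=3 tape=1_1[1]101_   (R,1)→(P,_,+1)
state=P head=4 tape=1_1_[1]01_   (P,1)→(Q,1,+1)
state=Q head=5 tape=1_1_1[0]1_   (Q,0)→(S,1,-1)
state=S head=4 tape=1_1_[1]11_   (S,1)→(R,1,+1)
state=R head=5 tape=1_1_1[1]1_   (R,1)→(P,_,+1)
state=P head=6 tape=1_1_1_[1]_   (P,1)→(Q,1,+1)
state=Q head=7 tape=1_1_1_1[_]   (Q,_)→(Q,0,-1)
state=Q head=6 tape=1_1_1_[1]0
No transition is defined for (Q, 1); M halts in state Q.

Q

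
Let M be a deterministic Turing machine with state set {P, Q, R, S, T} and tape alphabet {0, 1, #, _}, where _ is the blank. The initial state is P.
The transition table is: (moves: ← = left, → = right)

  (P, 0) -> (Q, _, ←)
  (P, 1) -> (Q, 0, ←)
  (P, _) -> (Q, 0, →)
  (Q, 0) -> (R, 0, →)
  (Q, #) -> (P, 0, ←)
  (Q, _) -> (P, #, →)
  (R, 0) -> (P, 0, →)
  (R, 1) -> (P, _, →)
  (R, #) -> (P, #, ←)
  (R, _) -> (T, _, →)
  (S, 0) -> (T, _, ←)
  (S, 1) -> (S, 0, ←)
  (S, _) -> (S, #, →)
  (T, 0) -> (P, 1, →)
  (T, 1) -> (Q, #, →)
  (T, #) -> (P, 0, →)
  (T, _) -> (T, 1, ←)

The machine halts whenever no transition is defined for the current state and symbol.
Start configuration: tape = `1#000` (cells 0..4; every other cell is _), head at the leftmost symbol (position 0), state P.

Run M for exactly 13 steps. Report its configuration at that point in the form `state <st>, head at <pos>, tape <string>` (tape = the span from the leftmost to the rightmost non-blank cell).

state Q, head at 3, tape 00_0_1

P | __[1]#000   read 1 → write 0, move ←, go to Q
Q | _[_]0#000   read _ → write #, move →, go to P
P | _#[0]#000   read 0 → write _, move ←, go to Q
Q | _[#]_#000   read # → write 0, move ←, go to P
P | [_]0_#000   read _ → write 0, move →, go to Q
Q | 0[0]_#000   read 0 → write 0, move →, go to R
R | 00[_]#000   read _ → write _, move →, go to T
T | 00_[#]000   read # → write 0, move →, go to P
P | 00_0[0]00   read 0 → write _, move ←, go to Q
Q | 00_[0]_00   read 0 → write 0, move →, go to R
R | 00_0[_]00   read _ → write _, move →, go to T
T | 00_0_[0]0   read 0 → write 1, move →, go to P
P | 00_0_1[0]   read 0 → write _, move ←, go to Q
Q | 00_0_[1]_
After 13 steps: state Q, head at 3, tape 00_0_1.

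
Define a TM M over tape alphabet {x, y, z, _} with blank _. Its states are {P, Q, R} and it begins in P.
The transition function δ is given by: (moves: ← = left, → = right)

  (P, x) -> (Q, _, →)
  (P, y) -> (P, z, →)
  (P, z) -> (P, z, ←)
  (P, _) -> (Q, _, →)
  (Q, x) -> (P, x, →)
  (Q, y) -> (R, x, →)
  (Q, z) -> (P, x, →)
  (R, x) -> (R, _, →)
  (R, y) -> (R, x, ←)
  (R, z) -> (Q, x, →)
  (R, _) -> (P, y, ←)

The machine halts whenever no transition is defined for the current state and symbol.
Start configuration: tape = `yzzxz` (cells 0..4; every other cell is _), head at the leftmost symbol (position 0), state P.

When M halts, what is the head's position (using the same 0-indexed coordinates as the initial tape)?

P | _[y]zzxz__   read y → write z, move →, go to P
P | _z[z]zxz__   read z → write z, move ←, go to P
P | _[z]zzxz__   read z → write z, move ←, go to P
P | [_]zzzxz__   read _ → write _, move →, go to Q
Q | _[z]zzxz__   read z → write x, move →, go to P
P | _x[z]zxz__   read z → write z, move ←, go to P
P | _[x]zzxz__   read x → write _, move →, go to Q
Q | __[z]zxz__   read z → write x, move →, go to P
P | __x[z]xz__   read z → write z, move ←, go to P
P | __[x]zxz__   read x → write _, move →, go to Q
Q | ___[z]xz__   read z → write x, move →, go to P
P | ___x[x]z__   read x → write _, move →, go to Q
Q | ___x_[z]__   read z → write x, move →, go to P
P | ___x_x[_]_   read _ → write _, move →, go to Q
Q | ___x_x_[_]
At halt the head is at cell 6.

6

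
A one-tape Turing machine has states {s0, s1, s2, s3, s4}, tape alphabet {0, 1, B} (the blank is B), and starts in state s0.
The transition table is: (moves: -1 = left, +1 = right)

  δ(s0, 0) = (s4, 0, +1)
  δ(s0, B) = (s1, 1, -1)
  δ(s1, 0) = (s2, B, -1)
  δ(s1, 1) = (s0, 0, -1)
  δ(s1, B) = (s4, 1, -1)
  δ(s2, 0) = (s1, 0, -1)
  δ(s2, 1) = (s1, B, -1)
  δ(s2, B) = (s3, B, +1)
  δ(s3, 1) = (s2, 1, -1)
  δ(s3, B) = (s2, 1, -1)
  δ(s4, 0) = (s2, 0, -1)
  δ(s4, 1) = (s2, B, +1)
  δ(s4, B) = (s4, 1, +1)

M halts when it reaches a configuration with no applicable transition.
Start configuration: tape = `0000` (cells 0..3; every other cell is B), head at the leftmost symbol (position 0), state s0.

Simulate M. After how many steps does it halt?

state=s0 head=0 tape=BBB[0]000   (s0,0)→(s4,0,+1)
state=s4 head=1 tape=BBB0[0]00   (s4,0)→(s2,0,-1)
state=s2 head=0 tape=BBB[0]000   (s2,0)→(s1,0,-1)
state=s1 head=-1 tape=BB[B]0000   (s1,B)→(s4,1,-1)
state=s4 head=-2 tape=B[B]10000   (s4,B)→(s4,1,+1)
state=s4 head=-1 tape=B1[1]0000   (s4,1)→(s2,B,+1)
state=s2 head=0 tape=B1B[0]000   (s2,0)→(s1,0,-1)
state=s1 head=-1 tape=B1[B]0000   (s1,B)→(s4,1,-1)
state=s4 head=-2 tape=B[1]10000   (s4,1)→(s2,B,+1)
state=s2 head=-1 tape=BB[1]0000   (s2,1)→(s1,B,-1)
state=s1 head=-2 tape=B[B]B0000   (s1,B)→(s4,1,-1)
state=s4 head=-3 tape=[B]1B0000   (s4,B)→(s4,1,+1)
state=s4 head=-2 tape=1[1]B0000   (s4,1)→(s2,B,+1)
state=s2 head=-1 tape=1B[B]0000   (s2,B)→(s3,B,+1)
state=s3 head=0 tape=1BB[0]000
M halts after 14 transitions.

14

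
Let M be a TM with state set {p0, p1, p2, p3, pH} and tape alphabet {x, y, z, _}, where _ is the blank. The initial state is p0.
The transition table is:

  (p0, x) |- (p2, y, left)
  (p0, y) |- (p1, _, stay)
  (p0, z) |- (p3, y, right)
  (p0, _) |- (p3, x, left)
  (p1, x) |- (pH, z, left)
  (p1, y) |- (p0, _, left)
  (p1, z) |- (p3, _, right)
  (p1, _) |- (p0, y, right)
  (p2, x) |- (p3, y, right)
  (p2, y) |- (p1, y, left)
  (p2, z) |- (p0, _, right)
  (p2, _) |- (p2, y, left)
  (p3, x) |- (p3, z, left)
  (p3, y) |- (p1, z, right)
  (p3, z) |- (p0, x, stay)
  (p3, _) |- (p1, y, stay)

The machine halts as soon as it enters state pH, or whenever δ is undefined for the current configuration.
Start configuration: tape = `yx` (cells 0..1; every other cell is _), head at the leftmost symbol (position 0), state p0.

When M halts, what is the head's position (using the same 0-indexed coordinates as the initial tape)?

p0 | _[y]x_   read y → write _, move stay, go to p1
p1 | _[_]x_   read _ → write y, move right, go to p0
p0 | _y[x]_   read x → write y, move left, go to p2
p2 | _[y]y_   read y → write y, move left, go to p1
p1 | [_]yy_   read _ → write y, move right, go to p0
p0 | y[y]y_   read y → write _, move stay, go to p1
p1 | y[_]y_   read _ → write y, move right, go to p0
p0 | yy[y]_   read y → write _, move stay, go to p1
p1 | yy[_]_   read _ → write y, move right, go to p0
p0 | yyy[_]   read _ → write x, move left, go to p3
p3 | yy[y]x   read y → write z, move right, go to p1
p1 | yyz[x]   read x → write z, move left, go to pH
pH | yy[z]z
At halt the head is at cell 1.

1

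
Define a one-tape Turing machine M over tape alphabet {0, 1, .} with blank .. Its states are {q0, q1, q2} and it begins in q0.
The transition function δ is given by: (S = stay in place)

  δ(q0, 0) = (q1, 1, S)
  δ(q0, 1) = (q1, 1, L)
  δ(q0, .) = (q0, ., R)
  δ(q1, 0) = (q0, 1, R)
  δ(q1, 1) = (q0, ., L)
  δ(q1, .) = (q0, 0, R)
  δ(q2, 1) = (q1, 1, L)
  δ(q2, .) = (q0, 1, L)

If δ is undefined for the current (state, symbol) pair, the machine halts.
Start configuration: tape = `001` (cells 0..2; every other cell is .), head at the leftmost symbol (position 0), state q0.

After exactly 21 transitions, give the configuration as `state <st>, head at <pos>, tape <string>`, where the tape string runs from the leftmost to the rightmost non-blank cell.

state=q0 head=0 tape=.[0]01   (q0,0)→(q1,1,S)
state=q1 head=0 tape=.[1]01   (q1,1)→(q0,.,L)
state=q0 head=-1 tape=[.].01   (q0,.)→(q0,.,R)
state=q0 head=0 tape=.[.]01   (q0,.)→(q0,.,R)
state=q0 head=1 tape=..[0]1   (q0,0)→(q1,1,S)
state=q1 head=1 tape=..[1]1   (q1,1)→(q0,.,L)
state=q0 head=0 tape=.[.].1   (q0,.)→(q0,.,R)
state=q0 head=1 tape=..[.]1   (q0,.)→(q0,.,R)
state=q0 head=2 tape=...[1]   (q0,1)→(q1,1,L)
state=q1 head=1 tape=..[.]1   (q1,.)→(q0,0,R)
state=q0 head=2 tape=..0[1]   (q0,1)→(q1,1,L)
state=q1 head=1 tape=..[0]1   (q1,0)→(q0,1,R)
state=q0 head=2 tape=..1[1]   (q0,1)→(q1,1,L)
state=q1 head=1 tape=..[1]1   (q1,1)→(q0,.,L)
state=q0 head=0 tape=.[.].1   (q0,.)→(q0,.,R)
state=q0 head=1 tape=..[.]1   (q0,.)→(q0,.,R)
state=q0 head=2 tape=...[1]   (q0,1)→(q1,1,L)
state=q1 head=1 tape=..[.]1   (q1,.)→(q0,0,R)
state=q0 head=2 tape=..0[1]   (q0,1)→(q1,1,L)
state=q1 head=1 tape=..[0]1   (q1,0)→(q0,1,R)
state=q0 head=2 tape=..1[1]   (q0,1)→(q1,1,L)
state=q1 head=1 tape=..[1]1
After 21 steps: state q1, head at 1, tape 11.

state q1, head at 1, tape 11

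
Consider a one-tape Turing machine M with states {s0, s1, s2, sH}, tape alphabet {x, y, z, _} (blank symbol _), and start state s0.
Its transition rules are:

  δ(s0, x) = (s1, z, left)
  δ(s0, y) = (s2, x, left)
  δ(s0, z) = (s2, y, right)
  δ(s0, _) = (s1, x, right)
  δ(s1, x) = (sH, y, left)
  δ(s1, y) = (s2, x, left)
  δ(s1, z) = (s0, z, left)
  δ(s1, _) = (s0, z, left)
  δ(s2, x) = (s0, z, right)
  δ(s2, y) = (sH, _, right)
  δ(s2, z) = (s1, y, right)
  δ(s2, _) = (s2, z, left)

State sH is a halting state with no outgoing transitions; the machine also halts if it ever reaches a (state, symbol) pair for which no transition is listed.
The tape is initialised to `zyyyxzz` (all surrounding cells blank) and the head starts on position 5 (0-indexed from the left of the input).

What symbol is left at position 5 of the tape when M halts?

_

s0 | zyyyx[z]z_   read z → write y, move right, go to s2
s2 | zyyyxy[z]_   read z → write y, move right, go to s1
s1 | zyyyxyy[_]   read _ → write z, move left, go to s0
s0 | zyyyxy[y]z   read y → write x, move left, go to s2
s2 | zyyyx[y]xz   read y → write _, move right, go to sH
sH | zyyyx_[x]z
Cell 5 holds _ when M halts.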